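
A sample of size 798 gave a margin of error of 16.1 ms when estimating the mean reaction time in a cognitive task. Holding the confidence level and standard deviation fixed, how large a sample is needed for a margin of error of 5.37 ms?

7174

Margin of error scales as 1/√n, so n₂ = n₁·(E₁/E₂)².
n₂ = 798 × (16.1/5.37)² = 798 × 8.989 = 7173.22
Round up: n₂ = 7174.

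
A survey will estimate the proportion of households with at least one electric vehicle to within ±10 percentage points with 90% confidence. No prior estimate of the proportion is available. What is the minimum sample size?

For a proportion with margin E = 0.1 at 90% confidence, z = 1.645.
With no prior estimate, use p = 0.5, which maximizes p(1−p) at 0.25.
n = 0.25 × (z/E)² = 0.25 × (1.645/0.1)² = 67.65
Round up: n = 68.

68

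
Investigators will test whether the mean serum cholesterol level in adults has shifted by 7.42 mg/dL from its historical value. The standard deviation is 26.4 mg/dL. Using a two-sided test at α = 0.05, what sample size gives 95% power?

n = 165

For a one-sample z-test, n = ((z_{α/2} + z_β)·σ/δ)².
z_{α/2} = 1.960 (two-sided α = 0.05); z_β = 1.645 (power 95% → β = 0.05).
n = (3.605 × 26.4 / 7.42)² = 164.52
Round up: n = 165.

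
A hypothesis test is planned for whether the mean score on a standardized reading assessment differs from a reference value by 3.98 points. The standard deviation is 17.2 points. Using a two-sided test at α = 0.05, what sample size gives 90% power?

For a one-sample z-test, n = ((z_{α/2} + z_β)·σ/δ)².
z_{α/2} = 1.960 (two-sided α = 0.05); z_β = 1.282 (power 90% → β = 0.1).
n = (3.242 × 17.2 / 3.98)² = 196.30
Round up: n = 197.

197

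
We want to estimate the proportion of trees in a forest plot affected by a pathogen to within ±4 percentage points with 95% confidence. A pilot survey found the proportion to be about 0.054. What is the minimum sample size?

For a proportion with margin E = 0.04 at 95% confidence, z = 1.960.
n = p̂(1−p̂)(z/E)² = 0.054 × 0.946 × (1.960/0.04)² = 122.65
Round up: n = 123.

n = 123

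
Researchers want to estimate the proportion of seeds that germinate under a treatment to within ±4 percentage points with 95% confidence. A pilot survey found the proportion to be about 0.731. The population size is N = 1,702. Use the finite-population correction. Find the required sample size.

For a proportion with margin E = 0.04 at 95% confidence, z = 1.960.
n = p̂(1−p̂)(z/E)² = 0.731 × 0.269 × (1.960/0.04)² = 472.13 — call this n₀.
Finite-population correction with N = 1,702: n = n₀ / (1 + (n₀−1)/N) = 472.13 / 1.277 = 369.72
Round up: n = 370.

370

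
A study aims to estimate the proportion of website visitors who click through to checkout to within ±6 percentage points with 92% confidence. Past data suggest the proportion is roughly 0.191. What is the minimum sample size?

For a proportion with margin E = 0.06 at 92% confidence, z = 1.751.
n = p̂(1−p̂)(z/E)² = 0.191 × 0.809 × (1.751/0.06)² = 131.60
Round up: n = 132.

132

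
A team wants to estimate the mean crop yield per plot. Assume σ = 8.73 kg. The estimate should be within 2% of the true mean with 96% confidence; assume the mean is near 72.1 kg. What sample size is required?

For a mean, the margin of error is E = z·σ/√n, so n = (zσ/E)².
At 96% confidence, z = 2.054.
E = 2% of 72.1 = 1.442 kg.
n = (2.054 × 8.73 / 1.442)² = 154.63
Round up: n = 155.

155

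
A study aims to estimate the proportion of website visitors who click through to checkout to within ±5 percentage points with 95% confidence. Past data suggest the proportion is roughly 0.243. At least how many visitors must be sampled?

283

For a proportion with margin E = 0.05 at 95% confidence, z = 1.960.
n = p̂(1−p̂)(z/E)² = 0.243 × 0.757 × (1.960/0.05)² = 282.67
Round up: n = 283.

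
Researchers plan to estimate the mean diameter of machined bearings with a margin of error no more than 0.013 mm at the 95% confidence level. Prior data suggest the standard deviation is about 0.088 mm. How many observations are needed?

For a mean, the margin of error is E = z·σ/√n, so n = (zσ/E)².
At 95% confidence, z = 1.960.
n = (1.960 × 0.088 / 0.013)² = 176.03
Round up: n = 177.

n = 177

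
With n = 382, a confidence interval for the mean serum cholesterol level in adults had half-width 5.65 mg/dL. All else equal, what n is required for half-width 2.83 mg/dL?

Margin of error scales as 1/√n, so n₂ = n₁·(E₁/E₂)².
n₂ = 382 × (5.65/2.83)² = 382 × 3.986 = 1522.65
Round up: n₂ = 1523.

n = 1523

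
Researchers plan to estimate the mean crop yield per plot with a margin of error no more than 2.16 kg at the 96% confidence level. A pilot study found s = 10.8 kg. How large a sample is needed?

106

For a mean, the margin of error is E = z·σ/√n, so n = (zσ/E)².
At 96% confidence, z = 2.054.
n = (2.054 × 10.8 / 2.16)² = 105.47
Round up: n = 106.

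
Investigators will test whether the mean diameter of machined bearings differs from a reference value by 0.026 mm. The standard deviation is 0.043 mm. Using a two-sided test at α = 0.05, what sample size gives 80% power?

For a one-sample z-test, n = ((z_{α/2} + z_β)·σ/δ)².
z_{α/2} = 1.960 (two-sided α = 0.05); z_β = 0.842 (power 80% → β = 0.2).
n = (2.802 × 0.043 / 0.026)² = 21.47
Round up: n = 22.

22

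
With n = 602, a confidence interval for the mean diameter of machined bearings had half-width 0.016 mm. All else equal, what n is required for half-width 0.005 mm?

6165

Margin of error scales as 1/√n, so n₂ = n₁·(E₁/E₂)².
n₂ = 602 × (0.016/0.005)² = 602 × 10.24 = 6164.48
Round up: n₂ = 6165.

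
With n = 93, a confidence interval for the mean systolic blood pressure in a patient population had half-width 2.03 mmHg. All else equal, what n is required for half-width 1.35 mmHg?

n = 211

Margin of error scales as 1/√n, so n₂ = n₁·(E₁/E₂)².
n₂ = 93 × (2.03/1.35)² = 93 × 2.261 = 210.27
Round up: n₂ = 211.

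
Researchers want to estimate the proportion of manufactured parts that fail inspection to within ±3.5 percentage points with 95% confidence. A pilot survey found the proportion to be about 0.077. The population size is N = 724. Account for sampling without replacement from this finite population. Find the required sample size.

For a proportion with margin E = 0.035 at 95% confidence, z = 1.960.
n = p̂(1−p̂)(z/E)² = 0.077 × 0.923 × (1.960/0.035)² = 222.88 — call this n₀.
Finite-population correction with N = 724: n = n₀ / (1 + (n₀−1)/N) = 222.88 / 1.306 = 170.66
Round up: n = 171.

n = 171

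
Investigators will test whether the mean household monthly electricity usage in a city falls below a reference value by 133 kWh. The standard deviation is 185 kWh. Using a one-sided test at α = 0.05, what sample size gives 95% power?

For a one-sample z-test, n = ((z_α + z_β)·σ/δ)².
z_α = 1.645 (one-sided α = 0.05); z_β = 1.645 (power 95% → β = 0.05).
n = (3.290 × 185 / 133)² = 20.94
Round up: n = 21.

n = 21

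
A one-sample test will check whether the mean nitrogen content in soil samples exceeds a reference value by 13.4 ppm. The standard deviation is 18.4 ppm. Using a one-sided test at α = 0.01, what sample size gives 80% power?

19

For a one-sample z-test, n = ((z_α + z_β)·σ/δ)².
z_α = 2.326 (one-sided α = 0.01); z_β = 0.842 (power 80% → β = 0.2).
n = (3.168 × 18.4 / 13.4)² = 18.92
Round up: n = 19.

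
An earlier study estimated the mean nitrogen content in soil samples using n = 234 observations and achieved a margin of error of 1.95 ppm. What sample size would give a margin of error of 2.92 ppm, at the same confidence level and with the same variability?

Margin of error scales as 1/√n, so n₂ = n₁·(E₁/E₂)².
n₂ = 234 × (1.95/2.92)² = 234 × 0.446 = 104.36
Round up: n₂ = 105.

n = 105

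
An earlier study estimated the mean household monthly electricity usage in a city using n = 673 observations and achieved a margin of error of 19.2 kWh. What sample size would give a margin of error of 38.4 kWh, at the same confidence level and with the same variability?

n = 169

Margin of error scales as 1/√n, so n₂ = n₁·(E₁/E₂)².
n₂ = 673 × (19.2/38.4)² = 673 × 0.25 = 168.25
Round up: n₂ = 169.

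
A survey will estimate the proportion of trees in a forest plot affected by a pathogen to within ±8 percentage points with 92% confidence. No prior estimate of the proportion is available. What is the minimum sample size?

For a proportion with margin E = 0.08 at 92% confidence, z = 1.751.
With no prior estimate, use p = 0.5, which maximizes p(1−p) at 0.25.
n = 0.25 × (z/E)² = 0.25 × (1.751/0.08)² = 119.77
Round up: n = 120.

120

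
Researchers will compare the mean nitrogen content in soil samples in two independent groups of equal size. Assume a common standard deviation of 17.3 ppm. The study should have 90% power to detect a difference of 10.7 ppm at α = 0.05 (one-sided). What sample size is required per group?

For two equal groups, n per group = 2·((z_α + z_β)·σ/δ)².
z_α = 1.645; z_β = 1.282 (power 90%).
n = 2 × (2.927 × 17.3 / 10.7)² = 2 × 22.40 = 44.80
Round up: n = 45 per group.

45 per group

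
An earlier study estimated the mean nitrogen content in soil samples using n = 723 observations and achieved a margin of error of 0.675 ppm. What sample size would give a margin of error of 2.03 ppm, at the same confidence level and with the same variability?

Margin of error scales as 1/√n, so n₂ = n₁·(E₁/E₂)².
n₂ = 723 × (0.675/2.03)² = 723 × 0.1106 = 79.96
Round up: n₂ = 80.

n = 80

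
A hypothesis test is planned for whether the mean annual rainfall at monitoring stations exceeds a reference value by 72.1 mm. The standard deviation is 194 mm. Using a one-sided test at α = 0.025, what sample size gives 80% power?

For a one-sample z-test, n = ((z_α + z_β)·σ/δ)².
z_α = 1.960 (one-sided α = 0.025); z_β = 0.842 (power 80% → β = 0.2).
n = (2.802 × 194 / 72.1)² = 56.84
Round up: n = 57.

57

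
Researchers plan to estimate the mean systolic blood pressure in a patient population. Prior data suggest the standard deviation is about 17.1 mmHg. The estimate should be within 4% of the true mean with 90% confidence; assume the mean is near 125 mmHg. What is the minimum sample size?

For a mean, the margin of error is E = z·σ/√n, so n = (zσ/E)².
At 90% confidence, z = 1.645.
E = 4% of 125 = 5 mmHg.
n = (1.645 × 17.1 / 5)² = 31.65
Round up: n = 32.

32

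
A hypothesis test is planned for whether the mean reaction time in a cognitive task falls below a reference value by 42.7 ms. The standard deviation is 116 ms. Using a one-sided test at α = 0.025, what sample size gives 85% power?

For a one-sample z-test, n = ((z_α + z_β)·σ/δ)².
z_α = 1.960 (one-sided α = 0.025); z_β = 1.036 (power 85% → β = 0.15).
n = (2.996 × 116 / 42.7)² = 66.24
Round up: n = 67.

67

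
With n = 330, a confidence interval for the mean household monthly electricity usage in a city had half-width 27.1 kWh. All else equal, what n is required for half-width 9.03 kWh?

Margin of error scales as 1/√n, so n₂ = n₁·(E₁/E₂)².
n₂ = 330 × (27.1/9.03)² = 330 × 9.007 = 2972.31
Round up: n₂ = 2973.

2973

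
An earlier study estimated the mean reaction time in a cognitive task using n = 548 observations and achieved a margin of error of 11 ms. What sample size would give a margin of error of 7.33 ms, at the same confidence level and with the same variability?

Margin of error scales as 1/√n, so n₂ = n₁·(E₁/E₂)².
n₂ = 548 × (11/7.33)² = 548 × 2.252 = 1234.10
Round up: n₂ = 1235.

1235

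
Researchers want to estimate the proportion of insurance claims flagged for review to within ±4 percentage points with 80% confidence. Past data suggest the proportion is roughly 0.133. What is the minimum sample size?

n = 119

For a proportion with margin E = 0.04 at 80% confidence, z = 1.282.
n = p̂(1−p̂)(z/E)² = 0.133 × 0.867 × (1.282/0.04)² = 118.45
Round up: n = 119.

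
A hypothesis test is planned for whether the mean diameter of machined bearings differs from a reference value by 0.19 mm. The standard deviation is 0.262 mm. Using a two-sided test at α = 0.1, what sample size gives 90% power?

17

For a one-sample z-test, n = ((z_{α/2} + z_β)·σ/δ)².
z_{α/2} = 1.645 (two-sided α = 0.1); z_β = 1.282 (power 90% → β = 0.1).
n = (2.927 × 0.262 / 0.19)² = 16.29
Round up: n = 17.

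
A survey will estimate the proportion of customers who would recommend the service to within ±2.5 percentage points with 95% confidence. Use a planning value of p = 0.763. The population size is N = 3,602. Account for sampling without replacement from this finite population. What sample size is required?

850

For a proportion with margin E = 0.025 at 95% confidence, z = 1.960.
n = p̂(1−p̂)(z/E)² = 0.763 × 0.237 × (1.960/0.025)² = 1111.49 — call this n₀.
Finite-population correction with N = 3,602: n = n₀ / (1 + (n₀−1)/N) = 1111.49 / 1.308 = 849.76
Round up: n = 850.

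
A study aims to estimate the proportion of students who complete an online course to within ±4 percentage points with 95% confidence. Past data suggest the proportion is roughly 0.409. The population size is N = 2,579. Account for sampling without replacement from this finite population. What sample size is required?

For a proportion with margin E = 0.04 at 95% confidence, z = 1.960.
n = p̂(1−p̂)(z/E)² = 0.409 × 0.591 × (1.960/0.04)² = 580.37 — call this n₀.
Finite-population correction with N = 2,579: n = n₀ / (1 + (n₀−1)/N) = 580.37 / 1.225 = 473.77
Round up: n = 474.

474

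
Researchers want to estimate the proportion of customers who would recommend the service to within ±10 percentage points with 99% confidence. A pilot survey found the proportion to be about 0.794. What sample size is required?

For a proportion with margin E = 0.1 at 99% confidence, z = 2.576.
n = p̂(1−p̂)(z/E)² = 0.794 × 0.206 × (2.576/0.1)² = 108.54
Round up: n = 109.

109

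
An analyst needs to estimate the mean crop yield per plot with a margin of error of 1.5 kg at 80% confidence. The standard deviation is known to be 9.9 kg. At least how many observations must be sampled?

72

For a mean, the margin of error is E = z·σ/√n, so n = (zσ/E)².
At 80% confidence, z = 1.282.
n = (1.282 × 9.9 / 1.5)² = 71.59
Round up: n = 72.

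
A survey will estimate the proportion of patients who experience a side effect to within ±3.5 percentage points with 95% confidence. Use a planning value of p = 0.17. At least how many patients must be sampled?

For a proportion with margin E = 0.035 at 95% confidence, z = 1.960.
n = p̂(1−p̂)(z/E)² = 0.17 × 0.83 × (1.960/0.035)² = 442.49
Round up: n = 443.

443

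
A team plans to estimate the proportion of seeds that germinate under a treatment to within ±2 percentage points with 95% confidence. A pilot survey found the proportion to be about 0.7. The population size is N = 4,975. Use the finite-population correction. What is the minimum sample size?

1436

For a proportion with margin E = 0.02 at 95% confidence, z = 1.960.
n = p̂(1−p̂)(z/E)² = 0.7 × 0.3 × (1.960/0.02)² = 2016.84 — call this n₀.
Finite-population correction with N = 4,975: n = n₀ / (1 + (n₀−1)/N) = 2016.84 / 1.405 = 1435.47
Round up: n = 1436.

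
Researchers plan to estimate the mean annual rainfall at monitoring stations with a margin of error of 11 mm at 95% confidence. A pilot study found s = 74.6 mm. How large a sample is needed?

177

For a mean, the margin of error is E = z·σ/√n, so n = (zσ/E)².
At 95% confidence, z = 1.960.
n = (1.960 × 74.6 / 11)² = 176.69
Round up: n = 177.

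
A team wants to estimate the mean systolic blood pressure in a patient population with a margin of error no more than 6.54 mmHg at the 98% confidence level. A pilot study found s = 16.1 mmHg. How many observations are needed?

n = 33

For a mean, the margin of error is E = z·σ/√n, so n = (zσ/E)².
At 98% confidence, z = 2.326.
n = (2.326 × 16.1 / 6.54)² = 32.79
Round up: n = 33.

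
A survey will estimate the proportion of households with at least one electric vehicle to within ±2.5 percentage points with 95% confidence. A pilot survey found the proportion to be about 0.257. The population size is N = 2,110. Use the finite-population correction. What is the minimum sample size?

755

For a proportion with margin E = 0.025 at 95% confidence, z = 1.960.
n = p̂(1−p̂)(z/E)² = 0.257 × 0.743 × (1.960/0.025)² = 1173.69 — call this n₀.
Finite-population correction with N = 2,110: n = n₀ / (1 + (n₀−1)/N) = 1173.69 / 1.556 = 754.30
Round up: n = 755.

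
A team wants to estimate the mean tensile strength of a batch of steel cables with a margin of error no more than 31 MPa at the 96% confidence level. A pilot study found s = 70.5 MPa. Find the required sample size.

For a mean, the margin of error is E = z·σ/√n, so n = (zσ/E)².
At 96% confidence, z = 2.054.
n = (2.054 × 70.5 / 31)² = 21.82
Round up: n = 22.

n = 22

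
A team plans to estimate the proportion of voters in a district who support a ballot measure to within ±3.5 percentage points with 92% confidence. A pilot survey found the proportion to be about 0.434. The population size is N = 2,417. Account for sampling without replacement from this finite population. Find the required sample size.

For a proportion with margin E = 0.035 at 92% confidence, z = 1.751.
n = p̂(1−p̂)(z/E)² = 0.434 × 0.566 × (1.751/0.035)² = 614.81 — call this n₀.
Finite-population correction with N = 2,417: n = n₀ / (1 + (n₀−1)/N) = 614.81 / 1.254 = 490.28
Round up: n = 491.

491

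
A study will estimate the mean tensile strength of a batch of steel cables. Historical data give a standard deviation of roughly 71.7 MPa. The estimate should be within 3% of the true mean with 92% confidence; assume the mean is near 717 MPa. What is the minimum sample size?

For a mean, the margin of error is E = z·σ/√n, so n = (zσ/E)².
At 92% confidence, z = 1.751.
E = 3% of 717 = 21.51 MPa.
n = (1.751 × 71.7 / 21.51)² = 34.07
Round up: n = 35.

35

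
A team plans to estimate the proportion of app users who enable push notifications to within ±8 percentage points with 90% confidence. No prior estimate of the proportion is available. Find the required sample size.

106

For a proportion with margin E = 0.08 at 90% confidence, z = 1.645.
With no prior estimate, use p = 0.5, which maximizes p(1−p) at 0.25.
n = 0.25 × (z/E)² = 0.25 × (1.645/0.08)² = 105.70
Round up: n = 106.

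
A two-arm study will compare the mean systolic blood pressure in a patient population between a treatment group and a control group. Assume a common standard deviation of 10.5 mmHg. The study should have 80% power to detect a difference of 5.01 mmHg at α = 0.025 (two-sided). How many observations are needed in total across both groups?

For two equal groups, n per group = 2·((z_{α/2} + z_β)·σ/δ)².
z_{α/2} = 2.241; z_β = 0.842 (power 80%).
n = 2 × (3.083 × 10.5 / 5.01)² = 2 × 41.75 = 83.50
Round up: n = 84 per group.
Total across both groups: 2 × 84 = 168.

168 total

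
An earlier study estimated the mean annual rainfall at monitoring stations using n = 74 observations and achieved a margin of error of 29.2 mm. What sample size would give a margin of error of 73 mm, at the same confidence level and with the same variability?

Margin of error scales as 1/√n, so n₂ = n₁·(E₁/E₂)².
n₂ = 74 × (29.2/73)² = 74 × 0.16 = 11.84
Round up: n₂ = 12.

n = 12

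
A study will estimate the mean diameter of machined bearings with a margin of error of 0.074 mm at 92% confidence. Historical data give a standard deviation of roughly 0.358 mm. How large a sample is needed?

For a mean, the margin of error is E = z·σ/√n, so n = (zσ/E)².
At 92% confidence, z = 1.751.
n = (1.751 × 0.358 / 0.074)² = 71.76
Round up: n = 72.

n = 72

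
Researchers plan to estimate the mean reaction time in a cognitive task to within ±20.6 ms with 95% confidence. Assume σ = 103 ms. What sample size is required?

97

For a mean, the margin of error is E = z·σ/√n, so n = (zσ/E)².
At 95% confidence, z = 1.960.
n = (1.960 × 103 / 20.6)² = 96.04
Round up: n = 97.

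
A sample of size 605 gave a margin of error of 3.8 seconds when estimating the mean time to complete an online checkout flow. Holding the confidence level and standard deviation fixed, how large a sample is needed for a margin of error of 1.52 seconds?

3782

Margin of error scales as 1/√n, so n₂ = n₁·(E₁/E₂)².
n₂ = 605 × (3.8/1.52)² = 605 × 6.25 = 3781.25
Round up: n₂ = 3782.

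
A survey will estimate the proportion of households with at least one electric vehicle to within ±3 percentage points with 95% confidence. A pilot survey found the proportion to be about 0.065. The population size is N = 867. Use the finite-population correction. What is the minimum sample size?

200

For a proportion with margin E = 0.03 at 95% confidence, z = 1.960.
n = p̂(1−p̂)(z/E)² = 0.065 × 0.935 × (1.960/0.03)² = 259.41 — call this n₀.
Finite-population correction with N = 867: n = n₀ / (1 + (n₀−1)/N) = 259.41 / 1.298 = 199.85
Round up: n = 200.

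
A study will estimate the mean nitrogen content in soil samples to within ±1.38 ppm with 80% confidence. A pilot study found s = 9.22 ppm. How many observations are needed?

For a mean, the margin of error is E = z·σ/√n, so n = (zσ/E)².
At 80% confidence, z = 1.282.
n = (1.282 × 9.22 / 1.38)² = 73.36
Round up: n = 74.

74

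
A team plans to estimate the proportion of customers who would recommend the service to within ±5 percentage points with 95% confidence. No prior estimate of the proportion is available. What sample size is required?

For a proportion with margin E = 0.05 at 95% confidence, z = 1.960.
With no prior estimate, use p = 0.5, which maximizes p(1−p) at 0.25.
n = 0.25 × (z/E)² = 0.25 × (1.960/0.05)² = 384.16
Round up: n = 385.

385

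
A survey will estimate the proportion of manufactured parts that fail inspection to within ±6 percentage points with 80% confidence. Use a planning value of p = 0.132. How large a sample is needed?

For a proportion with margin E = 0.06 at 80% confidence, z = 1.282.
n = p̂(1−p̂)(z/E)² = 0.132 × 0.868 × (1.282/0.06)² = 52.31
Round up: n = 53.

n = 53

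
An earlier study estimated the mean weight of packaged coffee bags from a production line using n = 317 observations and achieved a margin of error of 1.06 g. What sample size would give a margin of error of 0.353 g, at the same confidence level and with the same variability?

Margin of error scales as 1/√n, so n₂ = n₁·(E₁/E₂)².
n₂ = 317 × (1.06/0.353)² = 317 × 9.017 = 2858.39
Round up: n₂ = 2859.

2859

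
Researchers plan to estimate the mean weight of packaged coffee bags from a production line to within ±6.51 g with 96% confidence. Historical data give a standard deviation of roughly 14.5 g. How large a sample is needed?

21

For a mean, the margin of error is E = z·σ/√n, so n = (zσ/E)².
At 96% confidence, z = 2.054.
n = (2.054 × 14.5 / 6.51)² = 20.93
Round up: n = 21.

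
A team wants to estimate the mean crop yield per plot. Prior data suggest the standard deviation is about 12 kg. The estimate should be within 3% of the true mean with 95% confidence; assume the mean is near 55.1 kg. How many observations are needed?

203

For a mean, the margin of error is E = z·σ/√n, so n = (zσ/E)².
At 95% confidence, z = 1.960.
E = 3% of 55.1 = 1.653 kg.
n = (1.960 × 12 / 1.653)² = 202.46
Round up: n = 203.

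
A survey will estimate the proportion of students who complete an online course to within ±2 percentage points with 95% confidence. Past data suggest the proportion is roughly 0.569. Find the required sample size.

2356

For a proportion with margin E = 0.02 at 95% confidence, z = 1.960.
n = p̂(1−p̂)(z/E)² = 0.569 × 0.431 × (1.960/0.02)² = 2355.28
Round up: n = 2356.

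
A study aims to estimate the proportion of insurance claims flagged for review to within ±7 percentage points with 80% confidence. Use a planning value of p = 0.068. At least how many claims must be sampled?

For a proportion with margin E = 0.07 at 80% confidence, z = 1.282.
n = p̂(1−p̂)(z/E)² = 0.068 × 0.932 × (1.282/0.07)² = 21.26
Round up: n = 22.

22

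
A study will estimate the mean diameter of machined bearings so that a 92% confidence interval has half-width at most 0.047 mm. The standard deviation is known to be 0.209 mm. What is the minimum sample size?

n = 61

For a mean, the margin of error is E = z·σ/√n, so n = (zσ/E)².
At 92% confidence, z = 1.751.
n = (1.751 × 0.209 / 0.047)² = 60.63
Round up: n = 61.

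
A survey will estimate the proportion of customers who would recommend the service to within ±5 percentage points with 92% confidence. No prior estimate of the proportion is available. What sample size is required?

n = 307

For a proportion with margin E = 0.05 at 92% confidence, z = 1.751.
With no prior estimate, use p = 0.5, which maximizes p(1−p) at 0.25.
n = 0.25 × (z/E)² = 0.25 × (1.751/0.05)² = 306.60
Round up: n = 307.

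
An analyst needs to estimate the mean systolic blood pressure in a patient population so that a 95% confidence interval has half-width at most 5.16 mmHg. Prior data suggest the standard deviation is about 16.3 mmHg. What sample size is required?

For a mean, the margin of error is E = z·σ/√n, so n = (zσ/E)².
At 95% confidence, z = 1.960.
n = (1.960 × 16.3 / 5.16)² = 38.33
Round up: n = 39.

n = 39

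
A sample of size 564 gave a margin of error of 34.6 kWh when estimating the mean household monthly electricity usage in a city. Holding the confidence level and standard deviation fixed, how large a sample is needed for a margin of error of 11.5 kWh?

Margin of error scales as 1/√n, so n₂ = n₁·(E₁/E₂)².
n₂ = 564 × (34.6/11.5)² = 564 × 9.052 = 5105.33
Round up: n₂ = 5106.

5106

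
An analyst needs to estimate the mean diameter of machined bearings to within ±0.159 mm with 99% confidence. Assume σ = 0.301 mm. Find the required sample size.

For a mean, the margin of error is E = z·σ/√n, so n = (zσ/E)².
At 99% confidence, z = 2.576.
n = (2.576 × 0.301 / 0.159)² = 23.78
Round up: n = 24.

24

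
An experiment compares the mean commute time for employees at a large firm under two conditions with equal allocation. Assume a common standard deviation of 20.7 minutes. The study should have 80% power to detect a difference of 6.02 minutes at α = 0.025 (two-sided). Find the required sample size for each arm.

225 per group

For two equal groups, n per group = 2·((z_{α/2} + z_β)·σ/δ)².
z_{α/2} = 2.241; z_β = 0.842 (power 80%).
n = 2 × (3.083 × 20.7 / 6.02)² = 2 × 112.38 = 224.76
Round up: n = 225 per group.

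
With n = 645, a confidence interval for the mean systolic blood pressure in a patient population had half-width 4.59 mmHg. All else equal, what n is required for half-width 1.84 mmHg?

4014

Margin of error scales as 1/√n, so n₂ = n₁·(E₁/E₂)².
n₂ = 645 × (4.59/1.84)² = 645 × 6.223 = 4013.84
Round up: n₂ = 4014.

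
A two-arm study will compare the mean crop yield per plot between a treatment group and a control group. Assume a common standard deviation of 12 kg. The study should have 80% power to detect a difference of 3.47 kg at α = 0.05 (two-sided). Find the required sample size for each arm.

188 per group

For two equal groups, n per group = 2·((z_{α/2} + z_β)·σ/δ)².
z_{α/2} = 1.960; z_β = 0.842 (power 80%).
n = 2 × (2.802 × 12 / 3.47)² = 2 × 93.89 = 187.78
Round up: n = 188 per group.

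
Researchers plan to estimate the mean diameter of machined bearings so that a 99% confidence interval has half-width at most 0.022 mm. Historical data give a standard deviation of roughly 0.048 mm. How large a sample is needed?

n = 32

For a mean, the margin of error is E = z·σ/√n, so n = (zσ/E)².
At 99% confidence, z = 2.576.
n = (2.576 × 0.048 / 0.022)² = 31.59
Round up: n = 32.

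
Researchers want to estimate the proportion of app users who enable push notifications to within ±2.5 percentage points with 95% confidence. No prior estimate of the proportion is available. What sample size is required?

1537

For a proportion with margin E = 0.025 at 95% confidence, z = 1.960.
With no prior estimate, use p = 0.5, which maximizes p(1−p) at 0.25.
n = 0.25 × (z/E)² = 0.25 × (1.960/0.025)² = 1536.64
Round up: n = 1537.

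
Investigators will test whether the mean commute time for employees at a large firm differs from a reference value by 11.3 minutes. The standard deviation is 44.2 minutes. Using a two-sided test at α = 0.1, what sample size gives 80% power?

For a one-sample z-test, n = ((z_{α/2} + z_β)·σ/δ)².
z_{α/2} = 1.645 (two-sided α = 0.1); z_β = 0.842 (power 80% → β = 0.2).
n = (2.487 × 44.2 / 11.3)² = 94.63
Round up: n = 95.

n = 95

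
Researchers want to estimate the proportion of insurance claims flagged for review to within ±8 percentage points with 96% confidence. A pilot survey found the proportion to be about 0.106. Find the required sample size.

For a proportion with margin E = 0.08 at 96% confidence, z = 2.054.
n = p̂(1−p̂)(z/E)² = 0.106 × 0.894 × (2.054/0.08)² = 62.47
Round up: n = 63.

63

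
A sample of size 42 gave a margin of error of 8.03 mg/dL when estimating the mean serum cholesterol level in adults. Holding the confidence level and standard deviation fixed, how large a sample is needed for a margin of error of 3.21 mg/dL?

263

Margin of error scales as 1/√n, so n₂ = n₁·(E₁/E₂)².
n₂ = 42 × (8.03/3.21)² = 42 × 6.258 = 262.84
Round up: n₂ = 263.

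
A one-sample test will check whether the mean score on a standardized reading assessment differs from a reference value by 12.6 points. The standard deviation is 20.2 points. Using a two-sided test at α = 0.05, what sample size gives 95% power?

34

For a one-sample z-test, n = ((z_{α/2} + z_β)·σ/δ)².
z_{α/2} = 1.960 (two-sided α = 0.05); z_β = 1.645 (power 95% → β = 0.05).
n = (3.605 × 20.2 / 12.6)² = 33.40
Round up: n = 34.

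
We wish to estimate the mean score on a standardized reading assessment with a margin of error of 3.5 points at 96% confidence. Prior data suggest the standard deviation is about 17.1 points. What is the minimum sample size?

101

For a mean, the margin of error is E = z·σ/√n, so n = (zσ/E)².
At 96% confidence, z = 2.054.
n = (2.054 × 17.1 / 3.5)² = 100.71
Round up: n = 101.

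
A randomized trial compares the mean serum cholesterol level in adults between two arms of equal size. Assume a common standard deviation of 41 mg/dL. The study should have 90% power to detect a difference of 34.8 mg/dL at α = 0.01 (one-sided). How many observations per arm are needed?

For two equal groups, n per group = 2·((z_α + z_β)·σ/δ)².
z_α = 2.326; z_β = 1.282 (power 90%).
n = 2 × (3.608 × 41 / 34.8)² = 2 × 18.07 = 36.14
Round up: n = 37 per group.

37 per group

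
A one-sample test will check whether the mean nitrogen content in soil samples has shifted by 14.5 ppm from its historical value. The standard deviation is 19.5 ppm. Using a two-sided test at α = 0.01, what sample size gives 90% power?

27

For a one-sample z-test, n = ((z_{α/2} + z_β)·σ/δ)².
z_{α/2} = 2.576 (two-sided α = 0.01); z_β = 1.282 (power 90% → β = 0.1).
n = (3.858 × 19.5 / 14.5)² = 26.92
Round up: n = 27.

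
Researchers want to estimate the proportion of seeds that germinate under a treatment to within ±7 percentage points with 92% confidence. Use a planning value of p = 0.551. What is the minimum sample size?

For a proportion with margin E = 0.07 at 92% confidence, z = 1.751.
n = p̂(1−p̂)(z/E)² = 0.551 × 0.449 × (1.751/0.07)² = 154.80
Round up: n = 155.

155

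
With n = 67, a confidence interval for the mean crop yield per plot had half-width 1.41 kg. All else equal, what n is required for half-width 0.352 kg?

1076

Margin of error scales as 1/√n, so n₂ = n₁·(E₁/E₂)².
n₂ = 67 × (1.41/0.352)² = 67 × 16.05 = 1075.35
Round up: n₂ = 1076.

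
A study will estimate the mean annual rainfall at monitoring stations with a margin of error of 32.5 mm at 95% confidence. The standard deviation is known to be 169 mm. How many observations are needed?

104

For a mean, the margin of error is E = z·σ/√n, so n = (zσ/E)².
At 95% confidence, z = 1.960.
n = (1.960 × 169 / 32.5)² = 103.88
Round up: n = 104.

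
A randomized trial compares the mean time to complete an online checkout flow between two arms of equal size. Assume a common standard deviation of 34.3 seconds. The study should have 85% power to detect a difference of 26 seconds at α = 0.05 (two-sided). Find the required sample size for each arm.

For two equal groups, n per group = 2·((z_{α/2} + z_β)·σ/δ)².
z_{α/2} = 1.960; z_β = 1.036 (power 85%).
n = 2 × (2.996 × 34.3 / 26)² = 2 × 15.62 = 31.24
Round up: n = 32 per group.

32 per group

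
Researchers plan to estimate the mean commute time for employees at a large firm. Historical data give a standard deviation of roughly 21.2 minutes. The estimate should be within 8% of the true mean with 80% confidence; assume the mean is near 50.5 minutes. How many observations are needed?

46

For a mean, the margin of error is E = z·σ/√n, so n = (zσ/E)².
At 80% confidence, z = 1.282.
E = 8% of 50.5 = 4.04 minutes.
n = (1.282 × 21.2 / 4.04)² = 45.26
Round up: n = 46.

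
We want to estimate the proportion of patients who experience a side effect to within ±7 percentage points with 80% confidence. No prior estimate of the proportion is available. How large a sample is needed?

For a proportion with margin E = 0.07 at 80% confidence, z = 1.282.
With no prior estimate, use p = 0.5, which maximizes p(1−p) at 0.25.
n = 0.25 × (z/E)² = 0.25 × (1.282/0.07)² = 83.85
Round up: n = 84.

n = 84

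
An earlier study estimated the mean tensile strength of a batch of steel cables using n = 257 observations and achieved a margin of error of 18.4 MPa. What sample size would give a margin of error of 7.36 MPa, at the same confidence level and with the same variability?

1607

Margin of error scales as 1/√n, so n₂ = n₁·(E₁/E₂)².
n₂ = 257 × (18.4/7.36)² = 257 × 6.25 = 1606.25
Round up: n₂ = 1607.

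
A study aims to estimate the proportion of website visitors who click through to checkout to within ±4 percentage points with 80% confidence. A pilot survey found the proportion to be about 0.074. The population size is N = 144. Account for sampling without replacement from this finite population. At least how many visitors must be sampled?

48

For a proportion with margin E = 0.04 at 80% confidence, z = 1.282.
n = p̂(1−p̂)(z/E)² = 0.074 × 0.926 × (1.282/0.04)² = 70.39 — call this n₀.
Finite-population correction with N = 144: n = n₀ / (1 + (n₀−1)/N) = 70.39 / 1.482 = 47.50
Round up: n = 48.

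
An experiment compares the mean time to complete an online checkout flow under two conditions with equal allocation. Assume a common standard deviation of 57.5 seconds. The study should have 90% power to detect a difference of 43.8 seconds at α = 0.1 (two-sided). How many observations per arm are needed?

30 per group

For two equal groups, n per group = 2·((z_{α/2} + z_β)·σ/δ)².
z_{α/2} = 1.645; z_β = 1.282 (power 90%).
n = 2 × (2.927 × 57.5 / 43.8)² = 2 × 14.76 = 29.52
Round up: n = 30 per group.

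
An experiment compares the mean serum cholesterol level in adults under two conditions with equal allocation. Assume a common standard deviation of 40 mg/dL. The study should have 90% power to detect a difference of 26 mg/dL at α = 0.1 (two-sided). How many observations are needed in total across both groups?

For two equal groups, n per group = 2·((z_{α/2} + z_β)·σ/δ)².
z_{α/2} = 1.645; z_β = 1.282 (power 90%).
n = 2 × (2.927 × 40 / 26)² = 2 × 20.28 = 40.56
Round up: n = 41 per group.
Total across both groups: 2 × 41 = 82.

82 total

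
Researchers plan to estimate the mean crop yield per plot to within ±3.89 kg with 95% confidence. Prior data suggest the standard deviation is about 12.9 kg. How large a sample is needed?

43

For a mean, the margin of error is E = z·σ/√n, so n = (zσ/E)².
At 95% confidence, z = 1.960.
n = (1.960 × 12.9 / 3.89)² = 42.25
Round up: n = 43.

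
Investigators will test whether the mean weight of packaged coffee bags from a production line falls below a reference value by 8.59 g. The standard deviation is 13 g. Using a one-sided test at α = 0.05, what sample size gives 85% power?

For a one-sample z-test, n = ((z_α + z_β)·σ/δ)².
z_α = 1.645 (one-sided α = 0.05); z_β = 1.036 (power 85% → β = 0.15).
n = (2.681 × 13 / 8.59)² = 16.46
Round up: n = 17.

17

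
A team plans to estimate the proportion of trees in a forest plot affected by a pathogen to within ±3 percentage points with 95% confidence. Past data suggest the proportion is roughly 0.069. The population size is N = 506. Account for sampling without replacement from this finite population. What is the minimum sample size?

179

For a proportion with margin E = 0.03 at 95% confidence, z = 1.960.
n = p̂(1−p̂)(z/E)² = 0.069 × 0.931 × (1.960/0.03)² = 274.20 — call this n₀.
Finite-population correction with N = 506: n = n₀ / (1 + (n₀−1)/N) = 274.20 / 1.54 = 178.05
Round up: n = 179.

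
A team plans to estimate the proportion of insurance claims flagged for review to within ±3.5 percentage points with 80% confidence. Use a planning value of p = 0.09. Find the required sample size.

n = 110

For a proportion with margin E = 0.035 at 80% confidence, z = 1.282.
n = p̂(1−p̂)(z/E)² = 0.09 × 0.91 × (1.282/0.035)² = 109.88
Round up: n = 110.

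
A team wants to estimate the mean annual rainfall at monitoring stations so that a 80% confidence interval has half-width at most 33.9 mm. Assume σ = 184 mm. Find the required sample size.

For a mean, the margin of error is E = z·σ/√n, so n = (zσ/E)².
At 80% confidence, z = 1.282.
n = (1.282 × 184 / 33.9)² = 48.42
Round up: n = 49.

n = 49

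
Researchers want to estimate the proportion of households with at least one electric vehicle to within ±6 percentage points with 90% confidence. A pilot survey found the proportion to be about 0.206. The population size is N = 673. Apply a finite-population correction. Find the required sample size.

105

For a proportion with margin E = 0.06 at 90% confidence, z = 1.645.
n = p̂(1−p̂)(z/E)² = 0.206 × 0.794 × (1.645/0.06)² = 122.95 — call this n₀.
Finite-population correction with N = 673: n = n₀ / (1 + (n₀−1)/N) = 122.95 / 1.181 = 104.11
Round up: n = 105.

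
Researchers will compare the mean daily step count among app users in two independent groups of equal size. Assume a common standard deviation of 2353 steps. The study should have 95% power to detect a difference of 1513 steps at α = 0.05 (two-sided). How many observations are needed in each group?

63 per group

For two equal groups, n per group = 2·((z_{α/2} + z_β)·σ/δ)².
z_{α/2} = 1.960; z_β = 1.645 (power 95%).
n = 2 × (3.605 × 2353 / 1513)² = 2 × 31.43 = 62.86
Round up: n = 63 per group.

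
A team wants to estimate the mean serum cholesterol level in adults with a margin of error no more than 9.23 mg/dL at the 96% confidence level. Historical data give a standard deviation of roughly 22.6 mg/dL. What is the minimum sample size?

26

For a mean, the margin of error is E = z·σ/√n, so n = (zσ/E)².
At 96% confidence, z = 2.054.
n = (2.054 × 22.6 / 9.23)² = 25.29
Round up: n = 26.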